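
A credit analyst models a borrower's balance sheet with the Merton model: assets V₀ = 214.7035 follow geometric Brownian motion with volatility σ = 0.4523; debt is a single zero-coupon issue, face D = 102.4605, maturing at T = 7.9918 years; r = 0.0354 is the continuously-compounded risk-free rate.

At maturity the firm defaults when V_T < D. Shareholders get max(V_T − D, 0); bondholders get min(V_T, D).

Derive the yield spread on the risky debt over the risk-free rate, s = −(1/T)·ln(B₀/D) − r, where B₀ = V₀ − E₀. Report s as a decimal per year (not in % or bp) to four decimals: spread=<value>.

d₁ = [ln(V₀/D) + (r + σ²/2)T] / (σ√T)
   = [ln(214.7035/102.4605) + (0.0354 + 0.5·0.4523²)·7.9918] / (0.4523·√7.9918)
   = [0.739781 + 1.100372] / 1.278642 = 1.439146
d₂ = d₁ − σ√T = 1.439146 − 1.278642 = 0.160505
N(d₁) = 0.924945,  N(d₂) = 0.563758,  e^(−rT) = 0.753588
E₀ = V₀·N(d₁) − D·e^(−rT)·N(d₂)
   = 214.7035·0.924945 − 102.4605·0.753588·0.563758 = 155.059577
B₀ = V₀ − E₀ = 214.7035 − 155.059577 = 59.643923
spread = −(1/T)·ln(B₀/D) − r = −(1/7.9918)·ln(59.643923/102.4605) − 0.0354 = 0.03230503

spread=0.0323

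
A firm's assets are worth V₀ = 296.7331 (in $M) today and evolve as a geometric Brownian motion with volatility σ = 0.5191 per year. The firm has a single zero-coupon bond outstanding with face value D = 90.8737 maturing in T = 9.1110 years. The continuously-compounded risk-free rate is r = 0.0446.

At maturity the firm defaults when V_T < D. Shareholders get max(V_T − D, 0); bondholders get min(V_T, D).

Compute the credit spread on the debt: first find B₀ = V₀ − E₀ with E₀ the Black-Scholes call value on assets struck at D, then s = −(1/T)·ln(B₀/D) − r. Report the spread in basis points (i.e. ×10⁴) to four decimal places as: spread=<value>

spread=289.2792

d₁ = [ln(V₀/D) + (r + σ²/2)T] / (σ√T)
   = [ln(296.7331/90.8737) + (0.0446 + 0.5·0.5191²)·9.1110] / (0.5191·√9.1110)
   = [1.183362 + 1.633898] / 1.566874 = 1.798013
d₂ = d₁ − σ√T = 1.798013 − 1.566874 = 0.231139
N(d₁) = 0.963913,  N(d₂) = 0.591397,  e^(−rT) = 0.666077
E₀ = V₀·N(d₁) − D·e^(−rT)·N(d₂)
   = 296.7331·0.963913 − 90.8737·0.666077·0.591397 = 250.228197
B₀ = V₀ − E₀ = 296.7331 − 250.228197 = 46.504903
spread = −(1/T)·ln(B₀/D) − r = −(1/9.1110)·ln(46.504903/90.8737) − 0.0446 = 0.02892792
in basis points: 0.02892792 × 10⁴ = 289.2792 bp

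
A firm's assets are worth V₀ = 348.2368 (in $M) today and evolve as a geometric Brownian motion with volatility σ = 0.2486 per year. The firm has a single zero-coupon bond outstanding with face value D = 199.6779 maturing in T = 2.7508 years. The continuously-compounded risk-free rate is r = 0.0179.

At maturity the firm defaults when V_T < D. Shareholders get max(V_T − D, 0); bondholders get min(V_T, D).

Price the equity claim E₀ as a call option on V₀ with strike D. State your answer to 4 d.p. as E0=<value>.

d₁ = [ln(V₀/D) + (r + σ²/2)T] / (σ√T)
   = [ln(348.2368/199.6779) + (0.0179 + 0.5·0.2486²)·2.7508] / (0.2486·√2.7508)
   = [0.556177 + 0.134242] / 0.412316 = 1.674488
d₂ = d₁ − σ√T = 1.674488 − 0.412316 = 1.262172
N(d₁) = 0.952983,  N(d₂) = 0.896556,  e^(−rT) = 0.951953
E₀ = V₀·N(d₁) − D·e^(−rT)·N(d₂)
   = 348.2368·0.952983 − 199.6779·0.951953·0.896556 = 161.442554

E0=161.4426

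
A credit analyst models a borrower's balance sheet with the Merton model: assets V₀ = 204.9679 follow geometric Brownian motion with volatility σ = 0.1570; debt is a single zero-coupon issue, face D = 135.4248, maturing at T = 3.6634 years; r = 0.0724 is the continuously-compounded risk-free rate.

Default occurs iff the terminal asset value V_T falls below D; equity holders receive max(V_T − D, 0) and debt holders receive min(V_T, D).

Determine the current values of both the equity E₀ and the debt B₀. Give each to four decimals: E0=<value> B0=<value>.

d₁ = [ln(V₀/D) + (r + σ²/2)T] / (σ√T)
   = [ln(204.9679/135.4248) + (0.0724 + 0.5·0.1570²)·3.6634] / (0.1570·√3.6634)
   = [0.414437 + 0.310380] / 0.300498 = 2.412050
d₂ = d₁ − σ√T = 2.412050 − 0.300498 = 2.111552
N(d₁) = 0.992068,  N(d₂) = 0.982638,  e^(−rT) = 0.767029
E₀ = V₀·N(d₁) − D·e^(−rT)·N(d₂)
   = 204.9679·0.992068 − 135.4248·0.767029·0.982638 = 101.270906
B₀ = V₀ − E₀ = 204.9679 − 101.270906 = 103.696994

E0=101.2709 B0=103.6970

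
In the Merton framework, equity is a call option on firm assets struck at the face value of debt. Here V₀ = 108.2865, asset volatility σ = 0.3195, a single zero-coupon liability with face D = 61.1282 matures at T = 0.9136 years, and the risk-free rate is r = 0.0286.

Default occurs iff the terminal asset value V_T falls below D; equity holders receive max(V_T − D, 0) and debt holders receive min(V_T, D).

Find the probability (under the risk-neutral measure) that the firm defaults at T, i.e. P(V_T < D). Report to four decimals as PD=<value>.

d₁ = [ln(V₀/D) + (r + σ²/2)T] / (σ√T)
   = [ln(108.2865/61.1282) + (0.0286 + 0.5·0.3195²)·0.9136] / (0.3195·√0.9136)
   = [0.571807 + 0.072759] / 0.305386 = 2.110662
d₂ = d₁ − σ√T = 2.110662 − 0.305386 = 1.805277
risk-neutral PD = N(−d₂) = N(-1.805277) = 0.035516

PD=0.0355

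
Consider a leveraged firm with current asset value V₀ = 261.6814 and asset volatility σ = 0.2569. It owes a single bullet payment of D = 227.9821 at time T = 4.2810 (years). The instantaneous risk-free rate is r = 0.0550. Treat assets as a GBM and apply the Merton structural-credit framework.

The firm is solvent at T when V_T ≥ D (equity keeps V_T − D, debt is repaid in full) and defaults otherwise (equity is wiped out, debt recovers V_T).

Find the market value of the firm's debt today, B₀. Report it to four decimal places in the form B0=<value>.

B0=164.0534

d₁ = [ln(V₀/D) + (r + σ²/2)T] / (σ√T)
   = [ln(261.6814/227.9821) + (0.0550 + 0.5·0.2569²)·4.2810] / (0.2569·√4.2810)
   = [0.137861 + 0.376723] / 0.531541 = 0.968098
d₂ = d₁ − σ√T = 0.968098 − 0.531541 = 0.436557
N(d₁) = 0.833502,  N(d₂) = 0.668784,  e^(−rT) = 0.790211
E₀ = V₀·N(d₁) − D·e^(−rT)·N(d₂)
   = 261.6814·0.833502 − 227.9821·0.790211·0.668784 = 97.627978
B₀ = V₀ − E₀ = 261.6814 − 97.627978 = 164.053422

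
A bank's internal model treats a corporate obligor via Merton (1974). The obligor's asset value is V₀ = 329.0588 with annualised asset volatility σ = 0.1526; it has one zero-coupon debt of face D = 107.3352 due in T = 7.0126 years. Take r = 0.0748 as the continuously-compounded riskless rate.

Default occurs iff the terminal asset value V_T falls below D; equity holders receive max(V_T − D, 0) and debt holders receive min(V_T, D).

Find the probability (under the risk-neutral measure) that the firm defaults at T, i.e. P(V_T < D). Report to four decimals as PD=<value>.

d₁ = [ln(V₀/D) + (r + σ²/2)T] / (σ√T)
   = [ln(329.0588/107.3352) + (0.0748 + 0.5·0.1526²)·7.0126] / (0.1526·√7.0126)
   = [1.120280 + 0.606193] / 0.404105 = 4.272338
d₂ = d₁ − σ√T = 4.272338 − 0.404105 = 3.868233
risk-neutral PD = N(−d₂) = N(-3.868233) = 0.000055

PD=0.0001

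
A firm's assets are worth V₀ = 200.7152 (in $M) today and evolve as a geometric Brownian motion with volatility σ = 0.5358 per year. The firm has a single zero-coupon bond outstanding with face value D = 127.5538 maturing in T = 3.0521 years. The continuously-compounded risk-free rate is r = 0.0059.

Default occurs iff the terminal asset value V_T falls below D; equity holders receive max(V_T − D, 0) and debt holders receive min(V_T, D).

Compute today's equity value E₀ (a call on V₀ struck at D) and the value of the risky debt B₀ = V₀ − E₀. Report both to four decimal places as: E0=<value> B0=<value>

d₁ = [ln(V₀/D) + (r + σ²/2)T] / (σ√T)
   = [ln(200.7152/127.5538) + (0.0059 + 0.5·0.5358²)·3.0521] / (0.5358·√3.0521)
   = [0.453349 + 0.456108] / 0.936057 = 0.971583
d₂ = d₁ − σ√T = 0.971583 − 0.936057 = 0.035527
N(d₁) = 0.834371,  N(d₂) = 0.514170,  e^(−rT) = 0.982154
E₀ = V₀·N(d₁) − D·e^(−rT)·N(d₂)
   = 200.7152·0.834371 − 127.5538·0.982154·0.514170 = 103.057031
B₀ = V₀ − E₀ = 200.7152 − 103.057031 = 97.658169

E0=103.0570 B0=97.6582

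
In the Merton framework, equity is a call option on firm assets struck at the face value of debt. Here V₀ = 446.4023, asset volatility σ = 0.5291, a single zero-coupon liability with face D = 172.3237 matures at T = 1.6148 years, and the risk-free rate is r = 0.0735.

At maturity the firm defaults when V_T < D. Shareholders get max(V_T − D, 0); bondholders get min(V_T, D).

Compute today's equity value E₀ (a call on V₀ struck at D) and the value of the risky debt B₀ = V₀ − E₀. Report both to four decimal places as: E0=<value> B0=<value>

E0=297.3548 B0=149.0475

d₁ = [ln(V₀/D) + (r + σ²/2)T] / (σ√T)
   = [ln(446.4023/172.3237) + (0.0735 + 0.5·0.5291²)·1.6148] / (0.5291·√1.6148)
   = [0.951846 + 0.344717] / 0.672353 = 1.928397
d₂ = d₁ − σ√T = 1.928397 − 0.672353 = 1.256044
N(d₁) = 0.973097,  N(d₂) = 0.895450,  e^(−rT) = 0.888085
E₀ = V₀·N(d₁) − D·e^(−rT)·N(d₂)
   = 446.4023·0.973097 − 172.3237·0.888085·0.895450 = 297.354820
B₀ = V₀ − E₀ = 446.4023 − 297.354820 = 149.047480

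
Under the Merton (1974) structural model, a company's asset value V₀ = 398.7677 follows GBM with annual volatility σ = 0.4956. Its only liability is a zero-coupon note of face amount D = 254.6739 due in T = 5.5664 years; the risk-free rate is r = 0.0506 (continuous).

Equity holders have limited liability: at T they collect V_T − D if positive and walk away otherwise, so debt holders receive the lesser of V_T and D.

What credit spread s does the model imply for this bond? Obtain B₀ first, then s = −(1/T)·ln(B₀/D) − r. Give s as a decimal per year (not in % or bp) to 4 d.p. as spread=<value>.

spread=0.0514

d₁ = [ln(V₀/D) + (r + σ²/2)T] / (σ√T)
   = [ln(398.7677/254.6739) + (0.0506 + 0.5·0.4956²)·5.5664] / (0.4956·√5.5664)
   = [0.448395 + 0.965268] / 1.169280 = 1.209003
d₂ = d₁ − σ√T = 1.209003 − 1.169280 = 0.039723
N(d₁) = 0.886669,  N(d₂) = 0.515843,  e^(−rT) = 0.754530
E₀ = V₀·N(d₁) − D·e^(−rT)·N(d₂)
   = 398.7677·0.886669 − 254.6739·0.754530·0.515843 = 254.451047
B₀ = V₀ − E₀ = 398.7677 − 254.451047 = 144.316653
spread = −(1/T)·ln(B₀/D) − r = −(1/5.5664)·ln(144.316653/254.6739) − 0.0506 = 0.05143615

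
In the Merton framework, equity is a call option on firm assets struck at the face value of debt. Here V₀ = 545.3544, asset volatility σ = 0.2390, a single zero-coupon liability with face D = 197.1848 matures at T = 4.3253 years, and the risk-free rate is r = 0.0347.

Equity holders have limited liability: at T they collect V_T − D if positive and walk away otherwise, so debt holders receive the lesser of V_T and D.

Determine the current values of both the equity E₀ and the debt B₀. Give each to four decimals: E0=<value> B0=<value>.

d₁ = [ln(V₀/D) + (r + σ²/2)T] / (σ√T)
   = [ln(545.3544/197.1848) + (0.0347 + 0.5·0.2390²)·4.3253] / (0.2390·√4.3253)
   = [1.017294 + 0.273621] / 0.497057 = 2.597118
d₂ = d₁ − σ√T = 2.597118 − 0.497057 = 2.100061
N(d₁) = 0.995300,  N(d₂) = 0.982138,  e^(−rT) = 0.860632
E₀ = V₀·N(d₁) − D·e^(−rT)·N(d₂)
   = 545.3544·0.995300 − 197.1848·0.860632·0.982138 = 376.118561
B₀ = V₀ − E₀ = 545.3544 − 376.118561 = 169.235839

E0=376.1186 B0=169.2358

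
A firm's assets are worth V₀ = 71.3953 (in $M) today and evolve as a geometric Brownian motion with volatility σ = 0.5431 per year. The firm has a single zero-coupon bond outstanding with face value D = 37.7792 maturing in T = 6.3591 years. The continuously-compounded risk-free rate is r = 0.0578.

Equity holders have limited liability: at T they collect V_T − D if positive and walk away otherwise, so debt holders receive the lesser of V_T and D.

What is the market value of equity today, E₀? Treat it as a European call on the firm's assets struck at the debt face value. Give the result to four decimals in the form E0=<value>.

E0=52.2346

d₁ = [ln(V₀/D) + (r + σ²/2)T] / (σ√T)
   = [ln(71.3953/37.7792) + (0.0578 + 0.5·0.5431²)·6.3591] / (0.5431·√6.3591)
   = [0.636473 + 1.305388] / 1.369549 = 1.417884
d₂ = d₁ − σ√T = 1.417884 − 1.369549 = 0.048335
N(d₁) = 0.921888,  N(d₂) = 0.519275,  e^(−rT) = 0.692425
E₀ = V₀·N(d₁) − D·e^(−rT)·N(d₂)
   = 71.3953·0.921888 − 37.7792·0.692425·0.519275 = 52.234597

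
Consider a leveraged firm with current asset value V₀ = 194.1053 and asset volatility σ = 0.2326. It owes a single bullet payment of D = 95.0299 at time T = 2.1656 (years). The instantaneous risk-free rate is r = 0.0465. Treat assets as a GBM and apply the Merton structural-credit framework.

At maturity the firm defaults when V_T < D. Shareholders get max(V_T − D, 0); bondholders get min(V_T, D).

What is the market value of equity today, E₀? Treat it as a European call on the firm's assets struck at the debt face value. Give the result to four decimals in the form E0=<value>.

E0=108.3048

d₁ = [ln(V₀/D) + (r + σ²/2)T] / (σ√T)
   = [ln(194.1053/95.0299) + (0.0465 + 0.5·0.2326²)·2.1656] / (0.2326·√2.1656)
   = [0.714209 + 0.159283] / 0.342294 = 2.551879
d₂ = d₁ − σ√T = 2.551879 − 0.342294 = 2.209586
N(d₁) = 0.994643,  N(d₂) = 0.986433,  e^(−rT) = 0.904204
E₀ = V₀·N(d₁) − D·e^(−rT)·N(d₂)
   = 194.1053·0.994643 − 95.0299·0.904204·0.986433 = 108.304798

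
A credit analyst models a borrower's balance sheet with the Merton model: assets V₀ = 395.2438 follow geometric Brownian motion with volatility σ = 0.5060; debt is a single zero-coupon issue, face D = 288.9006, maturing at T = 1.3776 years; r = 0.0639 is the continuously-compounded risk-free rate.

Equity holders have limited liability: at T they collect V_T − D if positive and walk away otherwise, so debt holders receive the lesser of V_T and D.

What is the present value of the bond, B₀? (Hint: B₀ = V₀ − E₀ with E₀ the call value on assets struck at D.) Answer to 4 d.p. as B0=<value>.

d₁ = [ln(V₀/D) + (r + σ²/2)T] / (σ√T)
   = [ln(395.2438/288.9006) + (0.0639 + 0.5·0.5060²)·1.3776] / (0.5060·√1.3776)
   = [0.313420 + 0.264386] / 0.593898 = 0.972905
d₂ = d₁ − σ√T = 0.972905 − 0.593898 = 0.379006
N(d₁) = 0.834700,  N(d₂) = 0.647658,  e^(−rT) = 0.915735
E₀ = V₀·N(d₁) − D·e^(−rT)·N(d₂)
   = 395.2438·0.834700 − 288.9006·0.915735·0.647658 = 158.567753
B₀ = V₀ − E₀ = 395.2438 − 158.567753 = 236.676047

B0=236.6760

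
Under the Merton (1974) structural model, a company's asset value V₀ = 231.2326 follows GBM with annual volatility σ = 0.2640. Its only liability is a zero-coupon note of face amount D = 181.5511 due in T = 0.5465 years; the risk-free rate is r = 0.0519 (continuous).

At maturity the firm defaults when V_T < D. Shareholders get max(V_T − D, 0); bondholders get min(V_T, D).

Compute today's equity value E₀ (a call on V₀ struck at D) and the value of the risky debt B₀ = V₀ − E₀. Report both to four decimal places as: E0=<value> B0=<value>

E0=56.2484 B0=174.9842

d₁ = [ln(V₀/D) + (r + σ²/2)T] / (σ√T)
   = [ln(231.2326/181.5511) + (0.0519 + 0.5·0.2640²)·0.5465] / (0.2640·√0.5465)
   = [0.241887 + 0.047408] / 0.195164 = 1.482319
d₂ = d₁ − σ√T = 1.482319 − 0.195164 = 1.287155
N(d₁) = 0.930872,  N(d₂) = 0.900980,  e^(−rT) = 0.972035
E₀ = V₀·N(d₁) − D·e^(−rT)·N(d₂)
   = 231.2326·0.930872 − 181.5511·0.972035·0.900980 = 56.248448
B₀ = V₀ − E₀ = 231.2326 − 56.248448 = 174.984152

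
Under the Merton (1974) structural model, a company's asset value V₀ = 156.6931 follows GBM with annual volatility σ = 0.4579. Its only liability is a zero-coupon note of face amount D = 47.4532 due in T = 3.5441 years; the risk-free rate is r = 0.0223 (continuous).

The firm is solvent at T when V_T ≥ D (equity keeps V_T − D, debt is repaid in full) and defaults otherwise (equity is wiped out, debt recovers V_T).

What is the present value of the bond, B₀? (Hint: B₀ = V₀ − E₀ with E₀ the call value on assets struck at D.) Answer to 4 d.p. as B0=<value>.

d₁ = [ln(V₀/D) + (r + σ²/2)T] / (σ√T)
   = [ln(156.6931/47.4532) + (0.0223 + 0.5·0.4579²)·3.5441] / (0.4579·√3.5441)
   = [1.194545 + 0.450583] / 0.862032 = 1.908430
d₂ = d₁ − σ√T = 1.908430 − 0.862032 = 1.046397
N(d₁) = 0.971832,  N(d₂) = 0.852311,  e^(−rT) = 0.924009
E₀ = V₀·N(d₁) − D·e^(−rT)·N(d₂)
   = 156.6931·0.971832 − 47.4532·0.924009·0.852311 = 114.907946
B₀ = V₀ − E₀ = 156.6931 − 114.907946 = 41.785154

B0=41.7852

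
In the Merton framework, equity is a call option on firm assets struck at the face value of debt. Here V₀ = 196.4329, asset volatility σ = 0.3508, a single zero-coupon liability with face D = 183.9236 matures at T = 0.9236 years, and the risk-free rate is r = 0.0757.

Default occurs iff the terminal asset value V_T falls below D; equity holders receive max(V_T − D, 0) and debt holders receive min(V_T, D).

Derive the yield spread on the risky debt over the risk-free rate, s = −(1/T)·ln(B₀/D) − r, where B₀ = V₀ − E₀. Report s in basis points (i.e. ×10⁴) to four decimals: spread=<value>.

spread=929.4525

d₁ = [ln(V₀/D) + (r + σ²/2)T] / (σ√T)
   = [ln(196.4329/183.9236) + (0.0757 + 0.5·0.3508²)·0.9236] / (0.3508·√0.9236)
   = [0.065800 + 0.126746] / 0.337133 = 0.571128
d₂ = d₁ − σ√T = 0.571128 − 0.337133 = 0.233995
N(d₁) = 0.716044,  N(d₂) = 0.592506,  e^(−rT) = 0.932472
E₀ = V₀·N(d₁) − D·e^(−rT)·N(d₂)
   = 196.4329·0.716044 − 183.9236·0.932472·0.592506 = 39.037722
B₀ = V₀ − E₀ = 196.4329 − 39.037722 = 157.395178
spread = −(1/T)·ln(B₀/D) − r = −(1/0.9236)·ln(157.395178/183.9236) − 0.0757 = 0.09294525
in basis points: 0.09294525 × 10⁴ = 929.4525 bp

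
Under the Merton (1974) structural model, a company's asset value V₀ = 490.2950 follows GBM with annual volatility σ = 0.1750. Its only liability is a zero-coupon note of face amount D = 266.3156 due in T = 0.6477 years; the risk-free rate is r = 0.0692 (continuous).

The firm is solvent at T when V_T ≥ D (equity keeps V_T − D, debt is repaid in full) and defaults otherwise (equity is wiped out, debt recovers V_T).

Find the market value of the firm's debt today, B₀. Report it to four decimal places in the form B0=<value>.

B0=254.6426

d₁ = [ln(V₀/D) + (r + σ²/2)T] / (σ√T)
   = [ln(490.2950/266.3156) + (0.0692 + 0.5·0.1750²)·0.6477] / (0.1750·√0.6477)
   = [0.610325 + 0.054739] / 0.140840 = 4.722135
d₂ = d₁ − σ√T = 4.722135 − 0.140840 = 4.581295
N(d₁) = 0.999999,  N(d₂) = 0.999998,  e^(−rT) = 0.956169
E₀ = V₀·N(d₁) − D·e^(−rT)·N(d₂)
   = 490.2950·0.999999 − 266.3156·0.956169·0.999998 = 235.652356
B₀ = V₀ − E₀ = 490.2950 − 235.652356 = 254.642644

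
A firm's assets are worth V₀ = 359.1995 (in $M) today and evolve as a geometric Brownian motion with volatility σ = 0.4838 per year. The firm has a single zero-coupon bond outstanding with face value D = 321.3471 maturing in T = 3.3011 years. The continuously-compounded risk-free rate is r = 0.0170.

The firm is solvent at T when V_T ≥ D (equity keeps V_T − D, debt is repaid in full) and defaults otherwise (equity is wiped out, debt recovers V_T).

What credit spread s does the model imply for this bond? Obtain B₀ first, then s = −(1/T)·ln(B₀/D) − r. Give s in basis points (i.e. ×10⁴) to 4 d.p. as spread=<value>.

spread=1019.5631

d₁ = [ln(V₀/D) + (r + σ²/2)T] / (σ√T)
   = [ln(359.1995/321.3471) + (0.0170 + 0.5·0.4838²)·3.3011] / (0.4838·√3.3011)
   = [0.111356 + 0.442450] / 0.879013 = 0.630032
d₂ = d₁ − σ√T = 0.630032 − 0.879013 = -0.248980
N(d₁) = 0.735663,  N(d₂) = 0.401688,  e^(−rT) = 0.945427
E₀ = V₀·N(d₁) − D·e^(−rT)·N(d₂)
   = 359.1995·0.735663 − 321.3471·0.945427·0.401688 = 142.212992
B₀ = V₀ − E₀ = 359.1995 − 142.212992 = 216.986508
spread = −(1/T)·ln(B₀/D) − r = −(1/3.3011)·ln(216.986508/321.3471) − 0.0170 = 0.10195631
in basis points: 0.10195631 × 10⁴ = 1019.5631 bp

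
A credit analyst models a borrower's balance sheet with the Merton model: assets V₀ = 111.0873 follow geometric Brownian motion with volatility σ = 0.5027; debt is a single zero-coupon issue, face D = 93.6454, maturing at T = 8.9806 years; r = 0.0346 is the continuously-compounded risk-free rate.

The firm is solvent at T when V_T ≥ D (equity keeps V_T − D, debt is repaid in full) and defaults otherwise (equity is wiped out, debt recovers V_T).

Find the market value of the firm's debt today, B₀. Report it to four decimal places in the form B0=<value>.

d₁ = [ln(V₀/D) + (r + σ²/2)T] / (σ√T)
   = [ln(111.0873/93.6454) + (0.0346 + 0.5·0.5027²)·8.9806] / (0.5027·√8.9806)
   = [0.170801 + 1.445460] / 1.506474 = 1.072877
d₂ = d₁ − σ√T = 1.072877 − 1.506474 = -0.433596
N(d₁) = 0.858337,  N(d₂) = 0.332291,  e^(−rT) = 0.732913
E₀ = V₀·N(d₁) − D·e^(−rT)·N(d₂)
   = 111.0873·0.858337 − 93.6454·0.732913·0.332291 = 72.543920
B₀ = V₀ − E₀ = 111.0873 − 72.543920 = 38.543380

B0=38.5434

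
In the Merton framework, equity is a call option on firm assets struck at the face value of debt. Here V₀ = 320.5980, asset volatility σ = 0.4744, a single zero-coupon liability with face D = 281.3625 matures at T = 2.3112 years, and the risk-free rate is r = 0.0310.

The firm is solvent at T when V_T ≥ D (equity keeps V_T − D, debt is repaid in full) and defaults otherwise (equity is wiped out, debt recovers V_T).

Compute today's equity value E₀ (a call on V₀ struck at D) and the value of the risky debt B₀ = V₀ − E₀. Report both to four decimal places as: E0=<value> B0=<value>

d₁ = [ln(V₀/D) + (r + σ²/2)T] / (σ√T)
   = [ln(320.5980/281.3625) + (0.0310 + 0.5·0.4744²)·2.3112] / (0.4744·√2.3112)
   = [0.130544 + 0.331721] / 0.721213 = 0.640955
d₂ = d₁ − σ√T = 0.640955 − 0.721213 = -0.080257
N(d₁) = 0.739224,  N(d₂) = 0.468016,  e^(−rT) = 0.930859
E₀ = V₀·N(d₁) − D·e^(−rT)·N(d₂)
   = 320.5980·0.739224 − 281.3625·0.930859·0.468016 = 114.416175
B₀ = V₀ − E₀ = 320.5980 − 114.416175 = 206.181825

E0=114.4162 B0=206.1818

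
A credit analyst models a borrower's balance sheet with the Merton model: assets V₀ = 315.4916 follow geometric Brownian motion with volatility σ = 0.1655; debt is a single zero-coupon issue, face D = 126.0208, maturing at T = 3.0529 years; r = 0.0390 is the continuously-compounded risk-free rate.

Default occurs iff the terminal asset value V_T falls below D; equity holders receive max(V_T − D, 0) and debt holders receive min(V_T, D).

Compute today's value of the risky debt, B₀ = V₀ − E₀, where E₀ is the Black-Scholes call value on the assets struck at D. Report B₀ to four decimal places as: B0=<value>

B0=111.8730

d₁ = [ln(V₀/D) + (r + σ²/2)T] / (σ√T)
   = [ln(315.4916/126.0208) + (0.0390 + 0.5·0.1655²)·3.0529] / (0.1655·√3.0529)
   = [0.917685 + 0.160873] / 0.289171 = 3.729832
d₂ = d₁ − σ√T = 3.729832 − 0.289171 = 3.440661
N(d₁) = 0.999904,  N(d₂) = 0.999710,  e^(−rT) = 0.887752
E₀ = V₀·N(d₁) − D·e^(−rT)·N(d₂)
   = 315.4916·0.999904 − 126.0208·0.887752·0.999710 = 203.618645
B₀ = V₀ − E₀ = 315.4916 − 203.618645 = 111.872955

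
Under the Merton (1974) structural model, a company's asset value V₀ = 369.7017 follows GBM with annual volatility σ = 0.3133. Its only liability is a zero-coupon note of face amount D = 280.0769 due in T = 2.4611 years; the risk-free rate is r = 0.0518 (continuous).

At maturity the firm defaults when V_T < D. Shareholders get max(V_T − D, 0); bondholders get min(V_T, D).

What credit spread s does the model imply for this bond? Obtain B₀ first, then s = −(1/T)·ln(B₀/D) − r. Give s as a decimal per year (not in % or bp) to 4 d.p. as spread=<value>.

d₁ = [ln(V₀/D) + (r + σ²/2)T] / (σ√T)
   = [ln(369.7017/280.0769) + (0.0518 + 0.5·0.3133²)·2.4611] / (0.3133·√2.4611)
   = [0.277632 + 0.248272] / 0.491502 = 1.069995
d₂ = d₁ − σ√T = 1.069995 − 0.491502 = 0.578493
N(d₁) = 0.857689,  N(d₂) = 0.718534,  e^(−rT) = 0.880307
E₀ = V₀·N(d₁) − D·e^(−rT)·N(d₂)
   = 369.7017·0.857689 − 280.0769·0.880307·0.718534 = 139.931943
B₀ = V₀ − E₀ = 369.7017 − 139.931943 = 229.769757
spread = −(1/T)·ln(B₀/D) − r = −(1/2.4611)·ln(229.769757/280.0769) − 0.0518 = 0.02864633

spread=0.0286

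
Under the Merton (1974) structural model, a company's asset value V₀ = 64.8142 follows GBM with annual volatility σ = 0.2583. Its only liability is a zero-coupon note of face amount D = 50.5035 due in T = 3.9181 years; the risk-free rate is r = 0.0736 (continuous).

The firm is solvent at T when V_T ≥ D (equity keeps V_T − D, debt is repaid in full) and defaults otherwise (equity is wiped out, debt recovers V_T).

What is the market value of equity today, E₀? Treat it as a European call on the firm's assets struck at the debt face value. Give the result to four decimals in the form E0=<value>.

E0=28.8322

d₁ = [ln(V₀/D) + (r + σ²/2)T] / (σ√T)
   = [ln(64.8142/50.5035) + (0.0736 + 0.5·0.2583²)·3.9181] / (0.2583·√3.9181)
   = [0.249482 + 0.419078] / 0.511284 = 1.307610
d₂ = d₁ − σ√T = 1.307610 − 0.511284 = 0.796326
N(d₁) = 0.904497,  N(d₂) = 0.787079,  e^(−rT) = 0.749483
E₀ = V₀·N(d₁) − D·e^(−rT)·N(d₂)
   = 64.8142·0.904497 − 50.5035·0.749483·0.787079 = 28.832155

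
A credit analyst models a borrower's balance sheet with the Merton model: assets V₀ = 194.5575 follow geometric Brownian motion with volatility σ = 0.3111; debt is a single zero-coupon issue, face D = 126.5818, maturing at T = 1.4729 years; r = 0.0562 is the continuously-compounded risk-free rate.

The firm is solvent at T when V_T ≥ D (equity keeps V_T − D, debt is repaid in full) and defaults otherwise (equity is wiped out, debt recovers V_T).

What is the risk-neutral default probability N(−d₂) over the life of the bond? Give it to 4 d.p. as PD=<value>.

d₁ = [ln(V₀/D) + (r + σ²/2)T] / (σ√T)
   = [ln(194.5575/126.5818) + (0.0562 + 0.5·0.3111²)·1.4729] / (0.3111·√1.4729)
   = [0.429839 + 0.154053] / 0.377561 = 1.546486
d₂ = d₁ − σ√T = 1.546486 − 0.377561 = 1.168925
risk-neutral PD = N(−d₂) = N(-1.168925) = 0.121217

PD=0.1212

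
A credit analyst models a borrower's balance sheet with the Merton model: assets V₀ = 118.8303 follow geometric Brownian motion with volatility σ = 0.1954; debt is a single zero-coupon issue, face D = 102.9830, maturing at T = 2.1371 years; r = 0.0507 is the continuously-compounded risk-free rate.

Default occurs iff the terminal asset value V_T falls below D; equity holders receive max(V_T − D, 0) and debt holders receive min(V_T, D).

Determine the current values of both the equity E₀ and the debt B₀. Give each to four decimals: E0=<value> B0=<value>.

E0=29.5189 B0=89.3114

d₁ = [ln(V₀/D) + (r + σ²/2)T] / (σ√T)
   = [ln(118.8303/102.9830) + (0.0507 + 0.5·0.1954²)·2.1371] / (0.1954·√2.1371)
   = [0.143132 + 0.149149] / 0.285652 = 1.023211
d₂ = d₁ − σ√T = 1.023211 − 0.285652 = 0.737559
N(d₁) = 0.846896,  N(d₂) = 0.769609,  e^(−rT) = 0.897313
E₀ = V₀·N(d₁) − D·e^(−rT)·N(d₂)
   = 118.8303·0.846896 − 102.9830·0.897313·0.769609 = 29.518931
B₀ = V₀ − E₀ = 118.8303 − 29.518931 = 89.311369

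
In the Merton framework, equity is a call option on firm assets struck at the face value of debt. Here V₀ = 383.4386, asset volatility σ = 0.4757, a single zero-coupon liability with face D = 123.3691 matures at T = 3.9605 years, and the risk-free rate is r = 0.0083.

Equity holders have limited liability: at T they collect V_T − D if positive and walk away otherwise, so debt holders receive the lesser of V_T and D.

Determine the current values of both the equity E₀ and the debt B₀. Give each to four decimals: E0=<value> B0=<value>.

E0=273.9073 B0=109.5313

d₁ = [ln(V₀/D) + (r + σ²/2)T] / (σ√T)
   = [ln(383.4386/123.3691) + (0.0083 + 0.5·0.4757²)·3.9605] / (0.4757·√3.9605)
   = [1.133999 + 0.480984] / 0.946691 = 1.705924
d₂ = d₁ − σ√T = 1.705924 − 0.946691 = 0.759233
N(d₁) = 0.955989,  N(d₂) = 0.776144,  e^(−rT) = 0.967662
E₀ = V₀·N(d₁) − D·e^(−rT)·N(d₂)
   = 383.4386·0.955989 − 123.3691·0.967662·0.776144 = 273.907326
B₀ = V₀ − E₀ = 383.4386 − 273.907326 = 109.531274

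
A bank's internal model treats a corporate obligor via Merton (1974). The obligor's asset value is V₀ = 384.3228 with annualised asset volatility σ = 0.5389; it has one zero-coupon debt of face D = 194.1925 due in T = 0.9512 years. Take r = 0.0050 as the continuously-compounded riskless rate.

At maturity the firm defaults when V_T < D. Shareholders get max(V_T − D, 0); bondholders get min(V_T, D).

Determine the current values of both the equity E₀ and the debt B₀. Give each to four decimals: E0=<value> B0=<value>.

E0=197.3137 B0=187.0091

d₁ = [ln(V₀/D) + (r + σ²/2)T] / (σ√T)
   = [ln(384.3228/194.1925) + (0.0050 + 0.5·0.5389²)·0.9512] / (0.5389·√0.9512)
   = [0.682633 + 0.142877] / 0.525586 = 1.570645
d₂ = d₁ − σ√T = 1.570645 − 0.525586 = 1.045058
N(d₁) = 0.941867,  N(d₂) = 0.852002,  e^(−rT) = 0.995255
E₀ = V₀·N(d₁) − D·e^(−rT)·N(d₂)
   = 384.3228·0.941867 − 194.1925·0.995255·0.852002 = 197.313743
B₀ = V₀ − E₀ = 384.3228 − 197.313743 = 187.009057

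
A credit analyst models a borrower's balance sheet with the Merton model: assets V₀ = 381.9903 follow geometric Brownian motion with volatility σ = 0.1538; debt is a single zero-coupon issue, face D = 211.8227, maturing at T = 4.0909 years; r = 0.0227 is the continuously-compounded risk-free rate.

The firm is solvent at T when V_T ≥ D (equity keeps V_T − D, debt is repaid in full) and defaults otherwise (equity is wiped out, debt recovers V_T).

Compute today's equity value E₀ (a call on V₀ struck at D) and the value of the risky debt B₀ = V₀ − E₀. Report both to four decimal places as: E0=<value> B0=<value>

E0=189.3683 B0=192.6220

d₁ = [ln(V₀/D) + (r + σ²/2)T] / (σ√T)
   = [ln(381.9903/211.8227) + (0.0227 + 0.5·0.1538²)·4.0909] / (0.1538·√4.0909)
   = [0.589646 + 0.141247] / 0.311075 = 2.349568
d₂ = d₁ − σ√T = 2.349568 − 0.311075 = 2.038493
N(d₁) = 0.990602,  N(d₂) = 0.979250,  e^(−rT) = 0.911318
E₀ = V₀·N(d₁) − D·e^(−rT)·N(d₂)
   = 381.9903·0.990602 − 211.8227·0.911318·0.979250 = 189.368280
B₀ = V₀ − E₀ = 381.9903 − 189.368280 = 192.622020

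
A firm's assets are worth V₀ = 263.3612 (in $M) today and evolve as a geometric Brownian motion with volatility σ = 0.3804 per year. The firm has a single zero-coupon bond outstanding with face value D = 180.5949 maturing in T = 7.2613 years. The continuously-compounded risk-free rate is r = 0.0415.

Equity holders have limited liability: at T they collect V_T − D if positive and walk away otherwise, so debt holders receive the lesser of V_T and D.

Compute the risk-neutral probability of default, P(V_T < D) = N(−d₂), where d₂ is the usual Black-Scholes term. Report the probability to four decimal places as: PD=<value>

d₁ = [ln(V₀/D) + (r + σ²/2)T] / (σ√T)
   = [ln(263.3612/180.5949) + (0.0415 + 0.5·0.3804²)·7.2613] / (0.3804·√7.2613)
   = [0.377270 + 0.826714] / 1.025056 = 1.174554
d₂ = d₁ − σ√T = 1.174554 − 1.025056 = 0.149498
risk-neutral PD = N(−d₂) = N(-0.149498) = 0.440580

PD=0.4406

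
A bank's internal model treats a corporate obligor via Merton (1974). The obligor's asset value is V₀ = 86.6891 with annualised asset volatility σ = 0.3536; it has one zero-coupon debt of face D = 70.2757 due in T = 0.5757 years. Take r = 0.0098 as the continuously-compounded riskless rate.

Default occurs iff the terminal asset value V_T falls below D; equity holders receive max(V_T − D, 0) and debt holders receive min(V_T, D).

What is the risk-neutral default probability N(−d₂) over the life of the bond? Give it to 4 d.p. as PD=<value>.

PD=0.2517

d₁ = [ln(V₀/D) + (r + σ²/2)T] / (σ√T)
   = [ln(86.6891/70.2757) + (0.0098 + 0.5·0.3536²)·0.5757] / (0.3536·√0.5757)
   = [0.209902 + 0.041633] / 0.268294 = 0.937535
d₂ = d₁ − σ√T = 0.937535 − 0.268294 = 0.669241
risk-neutral PD = N(−d₂) = N(-0.669241) = 0.251671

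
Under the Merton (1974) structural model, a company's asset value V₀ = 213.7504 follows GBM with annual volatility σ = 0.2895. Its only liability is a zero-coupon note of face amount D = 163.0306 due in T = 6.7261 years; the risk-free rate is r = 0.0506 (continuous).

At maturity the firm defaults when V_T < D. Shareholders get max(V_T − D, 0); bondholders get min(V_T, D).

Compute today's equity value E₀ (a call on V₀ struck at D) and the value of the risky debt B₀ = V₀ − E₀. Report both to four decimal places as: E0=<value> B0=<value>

E0=111.0465 B0=102.7039

d₁ = [ln(V₀/D) + (r + σ²/2)T] / (σ√T)
   = [ln(213.7504/163.0306) + (0.0506 + 0.5·0.2895²)·6.7261] / (0.2895·√6.7261)
   = [0.270871 + 0.622199] / 0.750810 = 1.189475
d₂ = d₁ − σ√T = 1.189475 − 0.750810 = 0.438664
N(d₁) = 0.882874,  N(d₂) = 0.669548,  e^(−rT) = 0.711528
E₀ = V₀·N(d₁) − D·e^(−rT)·N(d₂)
   = 213.7504·0.882874 − 163.0306·0.711528·0.669548 = 111.046498
B₀ = V₀ − E₀ = 213.7504 − 111.046498 = 102.703902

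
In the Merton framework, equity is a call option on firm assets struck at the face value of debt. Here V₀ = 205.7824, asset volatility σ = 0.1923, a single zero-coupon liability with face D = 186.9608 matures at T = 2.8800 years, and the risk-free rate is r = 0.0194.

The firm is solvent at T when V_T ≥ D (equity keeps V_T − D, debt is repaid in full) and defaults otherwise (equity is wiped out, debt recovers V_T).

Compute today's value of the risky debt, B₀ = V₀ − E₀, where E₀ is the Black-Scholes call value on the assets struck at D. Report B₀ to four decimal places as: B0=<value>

B0=163.8920

d₁ = [ln(V₀/D) + (r + σ²/2)T] / (σ√T)
   = [ln(205.7824/186.9608) + (0.0194 + 0.5·0.1923²)·2.8800] / (0.1923·√2.8800)
   = [0.095920 + 0.109122] / 0.326344 = 0.628302
d₂ = d₁ − σ√T = 0.628302 − 0.326344 = 0.301958
N(d₁) = 0.735097,  N(d₂) = 0.618658,  e^(−rT) = 0.945660
E₀ = V₀·N(d₁) − D·e^(−rT)·N(d₂)
   = 205.7824·0.735097 − 186.9608·0.945660·0.618658 = 41.890425
B₀ = V₀ − E₀ = 205.7824 − 41.890425 = 163.891975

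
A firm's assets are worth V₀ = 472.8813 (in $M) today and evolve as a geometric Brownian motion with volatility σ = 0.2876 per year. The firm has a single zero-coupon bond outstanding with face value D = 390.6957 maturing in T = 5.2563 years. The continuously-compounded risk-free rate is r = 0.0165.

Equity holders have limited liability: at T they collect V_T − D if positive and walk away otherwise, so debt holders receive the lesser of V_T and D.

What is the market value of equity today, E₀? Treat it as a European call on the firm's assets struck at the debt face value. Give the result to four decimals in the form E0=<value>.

E0=173.6592

d₁ = [ln(V₀/D) + (r + σ²/2)T] / (σ√T)
   = [ln(472.8813/390.6957) + (0.0165 + 0.5·0.2876²)·5.2563] / (0.2876·√5.2563)
   = [0.190915 + 0.304113] / 0.659370 = 0.750760
d₂ = d₁ − σ√T = 0.750760 − 0.659370 = 0.091391
N(d₁) = 0.773602,  N(d₂) = 0.536409,  e^(−rT) = 0.916926
E₀ = V₀·N(d₁) − D·e^(−rT)·N(d₂)
   = 472.8813·0.773602 − 390.6957·0.916926·0.536409 = 173.659172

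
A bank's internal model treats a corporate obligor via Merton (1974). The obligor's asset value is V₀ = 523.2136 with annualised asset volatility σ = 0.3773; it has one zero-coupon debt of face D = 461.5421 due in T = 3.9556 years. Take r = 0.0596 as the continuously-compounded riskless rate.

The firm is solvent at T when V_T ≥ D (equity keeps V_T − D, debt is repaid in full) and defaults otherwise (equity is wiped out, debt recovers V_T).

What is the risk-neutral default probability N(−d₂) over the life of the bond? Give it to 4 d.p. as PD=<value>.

d₁ = [ln(V₀/D) + (r + σ²/2)T] / (σ√T)
   = [ln(523.2136/461.5421) + (0.0596 + 0.5·0.3773²)·3.9556] / (0.3773·√3.9556)
   = [0.125417 + 0.517304] / 0.750400 = 0.856504
d₂ = d₁ − σ√T = 0.856504 − 0.750400 = 0.106103
risk-neutral PD = N(−d₂) = N(-0.106103) = 0.457750

PD=0.4578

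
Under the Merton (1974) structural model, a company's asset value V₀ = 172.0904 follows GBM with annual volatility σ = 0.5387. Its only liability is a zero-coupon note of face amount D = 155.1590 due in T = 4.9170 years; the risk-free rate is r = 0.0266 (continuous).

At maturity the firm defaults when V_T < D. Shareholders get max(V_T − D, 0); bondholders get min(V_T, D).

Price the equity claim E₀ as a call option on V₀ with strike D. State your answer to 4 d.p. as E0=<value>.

E0=88.4492

d₁ = [ln(V₀/D) + (r + σ²/2)T] / (σ√T)
   = [ln(172.0904/155.1590) + (0.0266 + 0.5·0.5387²)·4.9170] / (0.5387·√4.9170)
   = [0.103570 + 0.844243] / 1.194530 = 0.793461
d₂ = d₁ − σ√T = 0.793461 − 1.194530 = -0.401069
N(d₁) = 0.786245,  N(d₂) = 0.344185,  e^(−rT) = 0.877400
E₀ = V₀·N(d₁) − D·e^(−rT)·N(d₂)
   = 172.0904·0.786245 − 155.1590·0.877400·0.344185 = 88.449179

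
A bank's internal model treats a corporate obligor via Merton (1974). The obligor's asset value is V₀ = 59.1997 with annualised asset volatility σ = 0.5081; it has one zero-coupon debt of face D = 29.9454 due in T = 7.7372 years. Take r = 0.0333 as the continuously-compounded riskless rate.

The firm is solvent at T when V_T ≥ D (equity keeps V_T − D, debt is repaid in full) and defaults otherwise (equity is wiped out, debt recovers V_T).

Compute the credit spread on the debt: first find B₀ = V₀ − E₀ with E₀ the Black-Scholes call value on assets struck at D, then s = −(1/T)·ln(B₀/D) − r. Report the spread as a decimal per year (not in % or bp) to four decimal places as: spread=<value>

spread=0.0459

d₁ = [ln(V₀/D) + (r + σ²/2)T] / (σ√T)
   = [ln(59.1997/29.9454) + (0.0333 + 0.5·0.5081²)·7.7372] / (0.5081·√7.7372)
   = [0.681541 + 1.256388] / 1.413322 = 1.371187
d₂ = d₁ − σ√T = 1.371187 − 1.413322 = -0.042135
N(d₁) = 0.914842,  N(d₂) = 0.483196,  e^(−rT) = 0.772867
E₀ = V₀·N(d₁) − D·e^(−rT)·N(d₂)
   = 59.1997·0.914842 − 29.9454·0.772867·0.483196 = 42.975370
B₀ = V₀ − E₀ = 59.1997 − 42.975370 = 16.224330
spread = −(1/T)·ln(B₀/D) − r = −(1/7.7372)·ln(16.224330/29.9454) − 0.0333 = 0.04591002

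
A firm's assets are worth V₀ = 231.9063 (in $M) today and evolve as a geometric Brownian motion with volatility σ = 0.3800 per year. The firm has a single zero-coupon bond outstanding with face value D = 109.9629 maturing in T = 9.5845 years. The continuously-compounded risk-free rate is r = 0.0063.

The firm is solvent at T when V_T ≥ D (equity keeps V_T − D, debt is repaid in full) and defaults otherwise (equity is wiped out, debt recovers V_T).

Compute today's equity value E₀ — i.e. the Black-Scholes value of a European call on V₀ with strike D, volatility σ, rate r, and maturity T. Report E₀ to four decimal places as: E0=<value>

E0=152.6242

d₁ = [ln(V₀/D) + (r + σ²/2)T] / (σ√T)
   = [ln(231.9063/109.9629) + (0.0063 + 0.5·0.3800²)·9.5845] / (0.3800·√9.5845)
   = [0.746190 + 0.752383] / 1.176436 = 1.273825
d₂ = d₁ − σ√T = 1.273825 − 1.176436 = 0.097389
N(d₁) = 0.898637,  N(d₂) = 0.538791,  e^(−rT) = 0.941405
E₀ = V₀·N(d₁) − D·e^(−rT)·N(d₂)
   = 231.9063·0.898637 − 109.9629·0.941405·0.538791 = 152.624209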